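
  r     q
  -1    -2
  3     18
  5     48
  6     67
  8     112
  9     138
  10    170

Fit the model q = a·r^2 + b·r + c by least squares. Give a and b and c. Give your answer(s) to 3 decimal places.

a = 1.465, b = 2.429, c = -1.284

Compute the Gram sums: Σr^2·r^2 = 22660, Σr^2·r = 2608, Σr^2 = 316, Σr·r = 316, Σr = 40, Σ1 = 7.
Moment sums: Σr^2·q = 39118, Σr·q = 4536, Σq = 551.
So AᵀA·[a, b, c]ᵀ = Aᵀq: [[22660, 2608, 316]; [2608, 316, 40]; [316, 40, 7]]·[a, b, c]ᵀ = [39118, 4536, 551]ᵀ.
Inverting the 3×3 Gram matrix, [a, b, c]ᵀ = [12857/8778, 31978/13167, -16903/13167]ᵀ.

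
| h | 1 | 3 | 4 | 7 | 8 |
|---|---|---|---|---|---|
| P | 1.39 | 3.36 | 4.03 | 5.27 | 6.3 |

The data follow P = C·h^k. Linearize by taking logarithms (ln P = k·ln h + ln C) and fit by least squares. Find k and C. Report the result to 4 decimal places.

k = 0.7033, C = 1.4503

Let Y = ln P. Fitting Y = k·ln h + ln C by least squares:
Σln h = 6.5103, Σ(ln h)² = 11.2394, Σln P = 6.4376, Σln h·ln P = 10.3251.
Normal system: [[11.2394, 6.5103]; [6.5103, 5]]·[k, ln C]ᵀ = [10.3251, 6.4376]ᵀ.
Slope k = (n·Σln h·ln P − Σln h·Σln P)/(n·Σ(ln h)² − (Σln h)²) = (5·10.3251 − 6.5103·6.4376)/13.8136 = 0.70330; ln C = (Σln P − k·Σln h)/n = 0.37178, so C = exp(0.37178) = 1.45032.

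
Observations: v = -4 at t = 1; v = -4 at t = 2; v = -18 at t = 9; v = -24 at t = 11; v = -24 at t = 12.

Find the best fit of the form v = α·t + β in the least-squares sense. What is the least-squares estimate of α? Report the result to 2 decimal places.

Normal-equation sums: Σt·t = 351, Σt = 35, Σ1 = 5.
And Σt·v = -726, Σv = -74.
Normal equations: [[351, 35]; [35, 5]]·[α, β]ᵀ = [-726, -74]ᵀ.
Δ = 351·5 − 35² = 530.
α = ((-726)·5 − 35·(-74))/530 = -104/53; β = (351·(-74) − 35·(-726))/530 = -282/265.

α = -1.96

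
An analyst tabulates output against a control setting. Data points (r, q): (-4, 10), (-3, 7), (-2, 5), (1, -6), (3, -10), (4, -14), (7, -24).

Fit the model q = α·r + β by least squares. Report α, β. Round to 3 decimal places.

α = -3.071, β = -1.939

MᵀM·[α, β]ᵀ = Mᵀq reads: 104·α + 6·β = -331;  6·α + 7·β = -32.
(Σr·r = 104, Σr = 6, Σ1 = 7, Σr·q = -331, Σq = -32.)
Eliminating β: 7·(row 1) − 6·(row 2) gives 692·α = 7·(-331) − 6·(-32) = -2125, so α = -2125/692.
Then β = ((-32) − 6·(-2125/692))/7 = -671/346.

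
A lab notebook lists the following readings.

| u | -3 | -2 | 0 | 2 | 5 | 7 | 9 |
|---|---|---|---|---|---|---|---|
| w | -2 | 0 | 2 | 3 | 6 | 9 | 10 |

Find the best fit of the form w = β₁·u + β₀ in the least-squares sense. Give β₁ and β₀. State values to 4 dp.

Compute the Gram sums: Σu·u = 172, Σu = 18, Σ1 = 7.
Moment sums: Σu·w = 195, Σw = 28.
Δ = 172·7 − 18² = 880.
β₁ = (195·7 − 18·28)/880 = 861/880; β₀ = (172·28 − 18·195)/880 = 653/440.

β₁ = 0.9784, β₀ = 1.4841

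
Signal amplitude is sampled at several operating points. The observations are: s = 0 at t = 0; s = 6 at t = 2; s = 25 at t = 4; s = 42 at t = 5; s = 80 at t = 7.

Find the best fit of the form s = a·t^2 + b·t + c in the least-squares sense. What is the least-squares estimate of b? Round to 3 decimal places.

AᵀA·[a, b, c]ᵀ = Aᵀs reads: 3298·a + 540·b + 94·c = 5394;  540·a + 94·b + 18·c = 882;  94·a + 18·b + 5·c = 153.
(Σt^2·t^2 = 3298, Σt^2·t = 540, Σt^2 = 94, Σt·t = 94, Σt = 18, Σ1 = 5, Σt^2·s = 5394, Σt·s = 882, Σs = 153.)
Inverting the 3×3 Gram matrix, [a, b, c]ᵀ = [8430/5071, -684/5071, -849/5071]ᵀ.

b = -0.135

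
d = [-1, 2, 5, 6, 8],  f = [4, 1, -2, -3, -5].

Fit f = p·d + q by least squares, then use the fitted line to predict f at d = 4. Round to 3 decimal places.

The normal equations are: 130·p + 20·q = -70;  20·p + 5·q = -5.
(Σd·d = 130, Σd = 20, Σ1 = 5, Σd·f = -70, Σf = -5.)
Determinant 130·5 − 20² = 250.
p = ((-70)·5 − 20·(-5))/250 = -1; q = (130·(-5) − 20·(-70))/250 = 3.
At d = 4: f̂ = (-1)·(4) + (3)·(1) = -1.

f̂ = -1.000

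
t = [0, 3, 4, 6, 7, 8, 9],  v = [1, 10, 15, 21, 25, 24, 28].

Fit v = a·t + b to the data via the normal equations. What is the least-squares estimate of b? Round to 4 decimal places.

b = 1.7428

Forming MᵀM = [[255, 37]; [37, 7]] and Mᵀv = [835, 124]ᵀ gives MᵀM·[a, b]ᵀ = Mᵀv.
det = 255·7 − 37² = 416.
a = (835·7 − 37·124)/416 = 1257/416; b = (255·124 − 37·835)/416 = 725/416.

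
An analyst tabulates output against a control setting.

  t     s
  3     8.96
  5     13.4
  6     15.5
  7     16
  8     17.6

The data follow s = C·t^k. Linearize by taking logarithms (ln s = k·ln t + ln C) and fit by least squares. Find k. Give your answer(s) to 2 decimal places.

k = 0.69

Taking logs, ln s = k·ln t + ln C, so regress ln s on ln t.
AᵀA = [[15.1183, 8.5252]; [8.5252, 5]], rhs = [22.8557, 13.1694]ᵀ  (here Σln t = 8.5252, Σ(ln t)² = 15.1183, Σln s = 13.1694, Σln t·ln s = 22.8557).
Δ = 15.1183·5 − (8.5252)² = 2.9130; k = (22.8557·5 − 8.5252·13.1694)/2.9130 = 0.68914, ln C = (15.1183·13.1694 − 8.5252·22.8557)/2.9130 = 1.45887.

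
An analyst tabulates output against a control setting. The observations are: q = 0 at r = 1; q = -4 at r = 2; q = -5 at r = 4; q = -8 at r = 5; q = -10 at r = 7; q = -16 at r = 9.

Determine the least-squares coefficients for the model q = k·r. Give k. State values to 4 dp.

From the data, Σr·r = 176.
And Σr·q = -282.
Normal equations: [[176]]·[k]ᵀ = [-282]ᵀ.
Hence k = -282 / 176 ≈ -1.60227.

k = -1.6023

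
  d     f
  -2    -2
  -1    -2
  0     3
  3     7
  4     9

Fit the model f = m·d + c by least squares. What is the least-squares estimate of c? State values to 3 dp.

c = 1.478

Forming XᵀX = [[30, 4]; [4, 5]] and Xᵀf = [63, 15]ᵀ gives XᵀX·[m, c]ᵀ = Xᵀf.
Eliminating c: 5·(row 1) − 4·(row 2) gives 134·m = 5·63 − 4·15 = 255, so m = 255/134.
Then c = (15 − 4·(255/134))/5 = 99/67.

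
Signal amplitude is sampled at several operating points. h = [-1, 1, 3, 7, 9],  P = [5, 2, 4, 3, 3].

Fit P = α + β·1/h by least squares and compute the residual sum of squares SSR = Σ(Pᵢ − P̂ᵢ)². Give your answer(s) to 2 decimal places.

SSR = 1.14

Setting ∂/∂α … = 0 gives: 5·α + (37/63)·β = 17;  (37/63)·α + (8509/3969)·β = -19/21.
(Σ1 = 5, Σ1/h = 37/63, Σ1/h·1/h = 8509/3969, ΣP = 17, Σ1/h·P = -19/21.)
Eliminating β: (8509/3969)·(row 1) − (37/63)·(row 2) gives (41176/3969)·α = (8509/3969)·17 − (37/63)·(-19/21) = 20966/567, so α = 73381/20588.
Then β = ((-19/21) − (37/63)·(73381/20588))/(8509/3969) = -28791/20588.
Residuals: 192/5147, -1707/10294, 4642/5147, -1876/5147, -4209/10294; SSR = 11759/10294.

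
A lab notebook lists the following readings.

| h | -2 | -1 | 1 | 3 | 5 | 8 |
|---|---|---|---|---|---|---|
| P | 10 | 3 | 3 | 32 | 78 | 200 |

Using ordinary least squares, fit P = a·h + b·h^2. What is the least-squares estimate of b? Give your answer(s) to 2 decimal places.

Setting ∂/∂a … = 0 gives: 104·a + 656·b = 2066;  656·a + 4820·b = 15084.
(Σh·h = 104, Σh·h^2 = 656, Σh^2·h^2 = 4820, Σh·P = 2066, Σh^2·P = 15084.)
Δ = 104·4820 − 656² = 70944.
a = (2066·4820 − 656·15084)/70944 = 7877/8868; b = (104·15084 − 656·2066)/70944 = 6670/2217.

b = 3.01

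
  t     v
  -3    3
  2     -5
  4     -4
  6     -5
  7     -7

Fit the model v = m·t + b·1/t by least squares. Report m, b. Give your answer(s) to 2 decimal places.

m = -0.77, b = -5.28

Compute the Gram sums: Σt·t = 114, Σt·1/t = 5, Σ1/t·1/t = 3329/7056.
And Σt·v = -114, Σ1/t·v = -19/3.
Normal equations: [[114, 5]; [5, 3329/7056]]·[m, b]ᵀ = [-114, -19/3]ᵀ.
Determinant 114·(3329/7056) − 5² = 33851/1176.
m = ((-114)·(3329/7056) − 5·(-19/3))/(33851/1176) = -26011/33851; b = (114·(-19/3) − 5·(-114))/(33851/1176) = -178752/33851.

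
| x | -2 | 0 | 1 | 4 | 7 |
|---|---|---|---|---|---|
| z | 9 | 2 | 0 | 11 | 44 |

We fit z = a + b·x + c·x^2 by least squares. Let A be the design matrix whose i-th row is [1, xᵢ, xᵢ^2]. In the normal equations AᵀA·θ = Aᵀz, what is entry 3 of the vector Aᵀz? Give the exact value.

2368

Entry 3 ↔ basis x^2, so (Aᵀz)_{3} = Σᵢ (x^2)·zᵢ = (4)·(9) + (0)·(2) + (1)·(0) + (16)·(11) + (49)·(44) = 2368.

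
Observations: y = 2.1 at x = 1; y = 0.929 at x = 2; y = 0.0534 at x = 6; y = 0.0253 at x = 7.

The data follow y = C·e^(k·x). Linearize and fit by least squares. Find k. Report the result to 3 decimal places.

Linearized form: ln y = k·x + ln C. From the 4 transformed points,
Σx = 16.0000, Σ(x)² = 90.0000, Σln y = -5.9386, Σx·ln y = -42.7237.
Normal system: [[90.0000, 16.0000]; [16.0000, 4]]·[k, ln C]ᵀ = [-42.7237, -5.9386]ᵀ.
Slope k = (n·Σx·ln y − Σx·Σln y)/(n·Σ(x)² − (Σx)²) = (4·-42.7237 − 16.0000·-5.9386)/104.0000 = -0.72959; ln C = (Σln y − k·Σx)/n = 1.43370.

k = -0.730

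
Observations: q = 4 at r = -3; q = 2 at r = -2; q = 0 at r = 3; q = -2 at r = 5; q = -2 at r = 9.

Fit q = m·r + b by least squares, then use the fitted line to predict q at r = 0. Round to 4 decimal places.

Normal-equation sums: Σr·r = 128, Σr = 12, Σ1 = 5.
For Xᵀq: Σr·q = -44, Σq = 2.
Normal equations: [[128, 12]; [12, 5]]·[m, b]ᵀ = [-44, 2]ᵀ.
Eliminating b: 5·(row 1) − 12·(row 2) gives 496·m = 5·(-44) − 12·2 = -244, so m = -61/124.
Then b = (2 − 12·(-61/124))/5 = 49/31.
At r = 0: q̂ = (-61/124)·(0) + (49/31)·(1) = 49/31.

q̂ = 1.5806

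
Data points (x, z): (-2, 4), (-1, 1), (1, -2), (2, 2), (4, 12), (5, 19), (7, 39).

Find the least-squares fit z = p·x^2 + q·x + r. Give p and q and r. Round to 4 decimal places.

Setting ∂/∂p … = 0 gives: 3316·p + 532·q + 100·r = 2601;  532·p + 100·q + 16·r = 409;  100·p + 16·q + 7·r = 75.
Row-reducing yields p = 101/112, q = -191/336, r = -73/84.

p = 0.9018, q = -0.5685, r = -0.8690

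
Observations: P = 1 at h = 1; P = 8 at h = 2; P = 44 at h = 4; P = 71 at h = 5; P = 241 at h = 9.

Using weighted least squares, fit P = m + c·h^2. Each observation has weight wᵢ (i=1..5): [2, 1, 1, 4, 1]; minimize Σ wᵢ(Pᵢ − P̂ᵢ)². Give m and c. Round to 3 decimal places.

m = -3.479, c = 3.006

Normal-equation sums: Σwᵢ·1 = 9, Σwᵢ·h^2 = 203, Σwᵢ·h^2·h^2 = 9335.
And Σwᵢ·P = 579, Σwᵢ·h^2·P = 27359.
Eliminating c: 9335·(row 1) − 203·(row 2) gives 42806·m = 9335·579 − 203·27359 = -148912, so m = -74456/21403.
Then c = (27359 − 203·(-74456/21403))/9335 = 64347/21403.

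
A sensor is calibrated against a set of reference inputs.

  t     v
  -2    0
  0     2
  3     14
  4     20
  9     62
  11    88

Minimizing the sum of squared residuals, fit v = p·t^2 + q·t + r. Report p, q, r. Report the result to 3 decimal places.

p = 0.496, q = 2.271, r = 2.460

Sums needed: Σt^2·t^2 = 21555, Σt^2·t = 2143, Σt^2 = 231, Σt·t = 231, Σt = 25, Σ1 = 6.
For Mᵀv: Σt^2·v = 16116, Σt·v = 1648, Σv = 186.
So MᵀM·[p, q, r]ᵀ = Mᵀv: [[21555, 2143, 231]; [2143, 231, 25]; [231, 25, 6]]·[p, q, r]ᵀ = [16116, 1648, 186]ᵀ.
Inverting the 3×3 Gram matrix, [p, q, r]ᵀ = [3288/6635, 15066/6635, 16322/6635]ᵀ.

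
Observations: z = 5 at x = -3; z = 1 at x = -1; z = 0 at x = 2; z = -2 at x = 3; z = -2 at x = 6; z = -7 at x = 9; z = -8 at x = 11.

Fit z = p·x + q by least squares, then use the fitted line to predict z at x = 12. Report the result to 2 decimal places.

Entries of MᵀM: Σx·x = 261, Σx = 27, Σ1 = 7.
For Mᵀz: Σx·z = -185, Σz = -13.
So MᵀM·[p, q]ᵀ = Mᵀz: [[261, 27]; [27, 7]]·[p, q]ᵀ = [-185, -13]ᵀ.
det = 261·7 − 27² = 1098.
p = ((-185)·7 − 27·(-13))/1098 = -472/549; q = (261·(-13) − 27·(-185))/1098 = 89/61.
At x = 12: ẑ = (-472/549)·(12) + (89/61)·(1) = -1621/183.

ẑ = -8.86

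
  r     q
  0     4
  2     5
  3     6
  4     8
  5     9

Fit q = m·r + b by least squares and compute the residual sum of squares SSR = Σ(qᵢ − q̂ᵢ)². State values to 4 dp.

SSR = 1.1757

The normal system MᵀM·[m, b]ᵀ = Mᵀq is [[54, 14]; [14, 5]]·[m, b]ᵀ = [105, 32]ᵀ.
Eliminating b: 5·(row 1) − 14·(row 2) gives 74·m = 5·105 − 14·32 = 77, so m = 77/74.
Then b = (32 − 14·(77/74))/5 = 129/37.
Residuals: 19/37, -21/37, -45/74, 13/37, 23/74; SSR = 87/74.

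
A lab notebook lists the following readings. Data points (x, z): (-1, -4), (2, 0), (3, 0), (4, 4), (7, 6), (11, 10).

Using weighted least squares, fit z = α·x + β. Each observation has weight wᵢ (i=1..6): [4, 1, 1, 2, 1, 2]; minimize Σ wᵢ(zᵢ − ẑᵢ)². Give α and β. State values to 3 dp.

α = 1.187, β = -2.465

AᵀWA·[α, β]ᵀ = AᵀWz reads: 340·α + 38·β = 310;  38·α + 11·β = 18.
(Σwᵢ·x·x = 340, Σwᵢ·x = 38, Σwᵢ·1 = 11, Σwᵢ·x·z = 310, Σwᵢ·z = 18.)
Eliminating β: 11·(row 1) − 38·(row 2) gives 2296·α = 11·310 − 38·18 = 2726, so α = 1363/1148.
Then β = (18 − 38·(1363/1148))/11 = -1415/574.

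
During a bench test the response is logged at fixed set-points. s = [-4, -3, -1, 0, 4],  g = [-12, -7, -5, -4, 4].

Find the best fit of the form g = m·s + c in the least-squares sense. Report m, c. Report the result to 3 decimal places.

With design matrix A, AᵀA = [[42, -4]; [-4, 5]] and Aᵀg = [90, -24]ᵀ.
Determinant 42·5 − (-4)² = 194.
m = (90·5 − (-4)·(-24))/194 = 177/97; c = (42·(-24) − (-4)·90)/194 = -324/97.

m = 1.825, c = -3.340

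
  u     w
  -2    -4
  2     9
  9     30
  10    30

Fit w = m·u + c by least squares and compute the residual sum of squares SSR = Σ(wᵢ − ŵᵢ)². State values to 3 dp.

SSR = 5.180

Normal-equation sums: Σu·u = 189, Σu = 19, Σ1 = 4.
Right-hand side: Σu·w = 596, Σw = 65.
AᵀA·[m, c]ᵀ = Aᵀw becomes [[189, 19]; [19, 4]]·[m, c]ᵀ = [596, 65]ᵀ.
Determinant 189·4 − 19² = 395.
m = (596·4 − 19·65)/395 = 1149/395; c = (189·65 − 19·596)/395 = 961/395.
Residuals: -243/395, 296/395, 548/395, -601/395; SSR = 2046/395.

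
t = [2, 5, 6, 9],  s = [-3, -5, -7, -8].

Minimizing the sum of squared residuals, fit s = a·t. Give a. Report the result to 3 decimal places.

From the data, Σt·t = 146.
For Mᵀs: Σt·s = -145.
Normal equations: [[146]]·[a]ᵀ = [-145]ᵀ.
Hence a = -145 / 146 ≈ -0.993151.

a = -0.993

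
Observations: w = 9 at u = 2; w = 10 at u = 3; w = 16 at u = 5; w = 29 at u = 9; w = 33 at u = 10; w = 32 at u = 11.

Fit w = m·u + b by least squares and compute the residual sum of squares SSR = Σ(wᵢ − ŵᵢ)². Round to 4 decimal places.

XᵀX·[m, b]ᵀ = Xᵀw reads: 340·m + 40·b = 1071;  40·m + 6·b = 129.
(Σu·u = 340, Σu = 40, Σ1 = 6, Σu·w = 1071, Σw = 129.)
det = 340·6 − 40² = 440.
m = (1071·6 − 40·129)/440 = 633/220; b = (340·129 − 40·1071)/440 = 51/22.
Residuals: 51/55, -19/20, -31/44, 173/220, 21/11, -433/220; SSR = 2287/220.

SSR = 10.3955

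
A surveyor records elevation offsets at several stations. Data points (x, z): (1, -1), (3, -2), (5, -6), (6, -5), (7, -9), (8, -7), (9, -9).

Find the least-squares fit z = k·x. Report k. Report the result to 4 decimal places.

Setting ∂/∂k … = 0 gives: 265·k = -267.
Hence k = -267 / 265 ≈ -1.00755.

k = -1.0075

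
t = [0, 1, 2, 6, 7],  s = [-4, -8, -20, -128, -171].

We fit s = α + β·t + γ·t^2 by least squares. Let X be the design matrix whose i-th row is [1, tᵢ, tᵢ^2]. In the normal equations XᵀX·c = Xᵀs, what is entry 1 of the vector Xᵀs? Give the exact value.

Entry 1 ↔ basis 1, so (Xᵀs)_{1} = Σᵢ sᵢ = (1)·(-4) + (1)·(-8) + (1)·(-20) + (1)·(-128) + (1)·(-171) = -331.

-331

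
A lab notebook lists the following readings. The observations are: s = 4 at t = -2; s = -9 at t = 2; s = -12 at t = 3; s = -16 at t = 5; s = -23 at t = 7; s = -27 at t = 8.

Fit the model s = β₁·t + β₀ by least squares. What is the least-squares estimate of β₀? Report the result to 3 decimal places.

β₀ = -2.314

Setting ∂/∂β₁ … = 0 gives: 155·β₁ + 23·β₀ = -519;  23·β₁ + 6·β₀ = -83.
(Σt·t = 155, Σt = 23, Σ1 = 6, Σt·s = -519, Σs = -83.)
det = 155·6 − 23² = 401.
β₁ = ((-519)·6 − 23·(-83))/401 = -1205/401; β₀ = (155·(-83) − 23·(-519))/401 = -928/401.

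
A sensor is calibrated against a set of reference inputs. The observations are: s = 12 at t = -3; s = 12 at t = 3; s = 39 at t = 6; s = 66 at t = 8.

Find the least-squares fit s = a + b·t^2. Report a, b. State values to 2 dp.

a = 3.24, b = 0.98

Setting ∂/∂a … = 0 gives: 4·a + 118·b = 129;  118·a + 5554·b = 5844.
(Σ1 = 4, Σt^2 = 118, Σt^2·t^2 = 5554, Σs = 129, Σt^2·s = 5844.)
Δ = 4·5554 − 118² = 8292.
a = (129·5554 − 118·5844)/8292 = 4479/1382; b = (4·5844 − 118·129)/8292 = 1359/1382.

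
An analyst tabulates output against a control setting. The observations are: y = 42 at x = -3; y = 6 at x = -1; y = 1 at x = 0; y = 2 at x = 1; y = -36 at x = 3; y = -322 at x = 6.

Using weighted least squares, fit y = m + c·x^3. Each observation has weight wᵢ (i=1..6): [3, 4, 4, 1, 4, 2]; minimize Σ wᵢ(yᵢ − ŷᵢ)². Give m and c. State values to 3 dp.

m = 2.919, c = -1.501

The normal equations are: 18·m + 456·c = -632;  456·m + 98420·c = -146416.
Eliminating c: 98420·(row 1) − 456·(row 2) gives 1563624·m = 98420·(-632) − 456·(-146416) = 4564256, so m = 30028/10287.
Then c = ((-146416) − 456·(30028/10287))/98420 = -97804/65151.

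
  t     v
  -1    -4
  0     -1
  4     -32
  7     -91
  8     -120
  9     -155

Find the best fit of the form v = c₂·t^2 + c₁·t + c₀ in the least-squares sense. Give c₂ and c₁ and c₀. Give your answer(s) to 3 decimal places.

The normal system MᵀM·[c₂, c₁, c₀]ᵀ = Mᵀv is [[13315, 1647, 211]; [1647, 211, 27]; [211, 27, 6]]·[c₂, c₁, c₀]ᵀ = [-25210, -3116, -403]ᵀ.
Solving the 3×3 system (Gaussian elimination) gives c₂ = -238177/123244, c₁ = 62605/123244, c₀ = -45930/30811.

c₂ = -1.933, c₁ = 0.508, c₀ = -1.491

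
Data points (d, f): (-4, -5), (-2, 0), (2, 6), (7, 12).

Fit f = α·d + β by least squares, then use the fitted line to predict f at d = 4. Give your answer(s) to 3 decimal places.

Normal-equation sums: Σd·d = 73, Σd = 3, Σ1 = 4.
Moment sums: Σd·f = 116, Σf = 13.
Normal equations: [[73, 3]; [3, 4]]·[α, β]ᵀ = [116, 13]ᵀ.
Eliminating β: 4·(row 1) − 3·(row 2) gives 283·α = 4·116 − 3·13 = 425, so α = 425/283.
Then β = (13 − 3·(425/283))/4 = 601/283.
At d = 4: f̂ = (425/283)·(4) + (601/283)·(1) = 2301/283.

f̂ = 8.131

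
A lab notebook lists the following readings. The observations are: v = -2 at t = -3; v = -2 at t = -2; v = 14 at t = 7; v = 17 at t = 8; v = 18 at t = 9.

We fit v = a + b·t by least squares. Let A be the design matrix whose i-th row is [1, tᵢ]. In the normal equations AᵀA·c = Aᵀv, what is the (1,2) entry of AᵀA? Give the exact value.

19

Row 1 ↔ basis 1, column 2 ↔ basis t, so (AᵀA)_{1,2} = Σᵢ t = (1)·(-3) + (1)·(-2) + (1)·(7) + (1)·(8) + (1)·(9) = 19.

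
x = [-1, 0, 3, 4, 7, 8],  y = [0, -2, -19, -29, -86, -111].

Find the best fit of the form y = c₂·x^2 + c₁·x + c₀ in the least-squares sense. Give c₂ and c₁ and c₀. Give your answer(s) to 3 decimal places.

c₂ = -1.582, c₁ = -1.115, c₀ = -0.608

Sums needed: Σx^2·x^2 = 6835, Σx^2·x = 945, Σx^2 = 139, Σx·x = 139, Σx = 21, Σ1 = 6.
For Aᵀy: Σx^2·y = -11953, Σx·y = -1663, Σy = -247.
AᵀA·[c₂, c₁, c₀]ᵀ = Aᵀy becomes [[6835, 945, 139]; [945, 139, 21]; [139, 21, 6]]·[c₂, c₁, c₀]ᵀ = [-11953, -1663, -247]ᵀ.
Row-reducing yields c₂ = -481/304, c₁ = -44411/39824, c₀ = -6057/9956.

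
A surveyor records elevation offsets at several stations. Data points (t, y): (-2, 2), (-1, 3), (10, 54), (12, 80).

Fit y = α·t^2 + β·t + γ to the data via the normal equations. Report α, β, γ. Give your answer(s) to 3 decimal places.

α = 0.569, β = -0.257, γ = 0.575

Entries of AᵀA: Σt^2·t^2 = 30753, Σt^2·t = 2719, Σt^2 = 249, Σt·t = 249, Σt = 19, Σ1 = 4.
Moment sums: Σt^2·y = 16931, Σt·y = 1493, Σy = 139.
AᵀA·[α, β, γ]ᵀ = Aᵀy becomes [[30753, 2719, 249]; [2719, 249, 19]; [249, 19, 4]]·[α, β, γ]ᵀ = [16931, 1493, 139]ᵀ.
Solving the 3×3 system (Gaussian elimination) gives α = 3486/6131, β = -7867/30655, γ = 17612/30655.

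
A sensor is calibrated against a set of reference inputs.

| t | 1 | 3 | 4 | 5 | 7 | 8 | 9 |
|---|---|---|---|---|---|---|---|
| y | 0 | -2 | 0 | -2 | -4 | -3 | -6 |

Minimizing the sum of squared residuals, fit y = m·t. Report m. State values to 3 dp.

m = -0.498

Entries of MᵀM: Σt·t = 245.
For Mᵀy: Σt·y = -122.
Normal equations: [[245]]·[m]ᵀ = [-122]ᵀ.
m = (-122)/245 = -0.497959.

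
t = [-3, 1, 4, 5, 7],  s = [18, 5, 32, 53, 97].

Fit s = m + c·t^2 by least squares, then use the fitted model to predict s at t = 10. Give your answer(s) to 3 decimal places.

Normal-equation sums: Σ1 = 5, Σt^2 = 100, Σt^2·t^2 = 3364.
Moment sums: Σs = 205, Σt^2·s = 6757.
Normal equations: [[5, 100]; [100, 3364]]·[m, c]ᵀ = [205, 6757]ᵀ.
det = 5·3364 − 100² = 6820.
m = (205·3364 − 100·6757)/6820 = 696/341; c = (5·6757 − 100·205)/6820 = 2657/1364.
At t = 10: ŝ = (696/341)·(1) + (2657/1364)·(100) = 67121/341.

ŝ = 196.836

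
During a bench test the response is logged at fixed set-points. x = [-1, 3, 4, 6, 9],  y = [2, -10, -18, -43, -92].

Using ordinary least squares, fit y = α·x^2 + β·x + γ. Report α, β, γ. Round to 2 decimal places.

α = -1.06, β = -1.01, γ = 2.22

Entries of MᵀM: Σx^2·x^2 = 8195, Σx^2·x = 1035, Σx^2 = 143, Σx·x = 143, Σx = 21, Σ1 = 5.
For Mᵀy: Σx^2·y = -9376, Σx·y = -1190, Σy = -161.
So MᵀM·[α, β, γ]ᵀ = Mᵀy: [[8195, 1035, 143]; [1035, 143, 21]; [143, 21, 5]]·[α, β, γ]ᵀ = [-9376, -1190, -161]ᵀ.
Inverting the 3×3 Gram matrix, [α, β, γ]ᵀ = [-95695/90654, -30463/30218, 100826/45327]ᵀ.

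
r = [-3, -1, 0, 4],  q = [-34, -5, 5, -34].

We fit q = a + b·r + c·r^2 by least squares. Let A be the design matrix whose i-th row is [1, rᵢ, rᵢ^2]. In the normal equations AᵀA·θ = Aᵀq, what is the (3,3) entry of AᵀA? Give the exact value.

Row 3 ↔ basis r^2, column 3 ↔ basis r^2, so (AᵀA)_{3,3} = Σᵢ (r^2)·(r^2) = (9)·(9) + (1)·(1) + (0)·(0) + (16)·(16) = 338.

338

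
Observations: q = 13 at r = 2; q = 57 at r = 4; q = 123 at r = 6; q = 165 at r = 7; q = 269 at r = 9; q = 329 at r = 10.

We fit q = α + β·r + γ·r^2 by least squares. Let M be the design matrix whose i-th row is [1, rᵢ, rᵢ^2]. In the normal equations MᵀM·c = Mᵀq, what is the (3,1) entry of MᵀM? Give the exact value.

286

Row 3 ↔ basis r^2, column 1 ↔ basis 1, so (MᵀM)_{3,1} = Σᵢ r^2 = (4)·(1) + (16)·(1) + (36)·(1) + (49)·(1) + (81)·(1) + (100)·(1) = 286.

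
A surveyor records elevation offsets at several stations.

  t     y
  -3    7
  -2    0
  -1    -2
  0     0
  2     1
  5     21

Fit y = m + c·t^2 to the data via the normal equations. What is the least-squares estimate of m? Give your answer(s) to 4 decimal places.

Sums needed: Σ1 = 6, Σt^2 = 43, Σt^2·t^2 = 739.
Right-hand side: Σy = 27, Σt^2·y = 590.
Eliminating c: 739·(row 1) − 43·(row 2) gives 2585·m = 739·27 − 43·590 = -5417, so m = -5417/2585.
Then c = (590 − 43·(-5417/2585))/739 = 2379/2585.

m = -2.0956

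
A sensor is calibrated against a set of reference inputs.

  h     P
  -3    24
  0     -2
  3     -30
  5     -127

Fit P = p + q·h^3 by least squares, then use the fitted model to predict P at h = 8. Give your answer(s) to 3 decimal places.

From the data, Σ1 = 4, Σh^3 = 125, Σh^3·h^3 = 17083.
For MᵀP: ΣP = -135, Σh^3·P = -17333.
So MᵀM·[p, q]ᵀ = MᵀP: [[4, 125]; [125, 17083]]·[p, q]ᵀ = [-135, -17333]ᵀ.
det = 4·17083 − 125² = 52707.
p = ((-135)·17083 − 125·(-17333))/52707 = -139580/52707; q = (4·(-17333) − 125·(-135))/52707 = -52457/52707.
At h = 8: P̂ = (-139580/52707)·(1) + (-52457/52707)·(512) = -8999188/17569.

P̂ = -512.220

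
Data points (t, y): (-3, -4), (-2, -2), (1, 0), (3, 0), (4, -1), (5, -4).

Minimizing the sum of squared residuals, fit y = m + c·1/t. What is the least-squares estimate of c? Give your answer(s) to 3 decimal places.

c = 2.124

The normal system MᵀM·[m, c]ᵀ = Mᵀy is [[6, 19/20]; [19/20, 5669/3600]]·[m, c]ᵀ = [-11, 77/60]ᵀ.
det = 6·(5669/3600) − (19/20)² = 2051/240.
m = ((-11)·(5669/3600) − (19/20)·(77/60))/(2051/240) = -66748/30765; c = (6·(77/60) − (19/20)·(-11))/(2051/240) = 4356/2051.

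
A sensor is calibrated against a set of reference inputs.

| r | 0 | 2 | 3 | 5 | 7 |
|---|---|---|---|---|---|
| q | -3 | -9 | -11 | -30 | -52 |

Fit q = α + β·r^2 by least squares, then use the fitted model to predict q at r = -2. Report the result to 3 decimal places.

q̂ = -7.627

Forming MᵀM = [[5, 87]; [87, 3123]] and Mᵀq = [-105, -3433]ᵀ gives MᵀM·[α, β]ᵀ = Mᵀq.
Eliminating β: 3123·(row 1) − 87·(row 2) gives 8046·α = 3123·(-105) − 87·(-3433) = -29244, so α = -4874/1341.
Then β = ((-3433) − 87·(-4874/1341))/3123 = -4015/4023.
At r = -2: q̂ = (-4874/1341)·(1) + (-4015/4023)·(4) = -30682/4023.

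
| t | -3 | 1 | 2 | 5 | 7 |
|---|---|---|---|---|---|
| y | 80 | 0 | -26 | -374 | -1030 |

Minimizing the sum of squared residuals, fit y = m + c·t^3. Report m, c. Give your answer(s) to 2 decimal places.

m = 0.20, c = -3.00

Forming MᵀM = [[5, 450]; [450, 134068]] and Mᵀy = [-1350, -402408]ᵀ gives MᵀM·[m, c]ᵀ = Mᵀy.
Eliminating c: 134068·(row 1) − 450·(row 2) gives 467840·m = 134068·(-1350) − 450·(-402408) = 91800, so m = 135/688.
Then c = ((-402408) − 450·(135/688))/134068 = -4131/1376.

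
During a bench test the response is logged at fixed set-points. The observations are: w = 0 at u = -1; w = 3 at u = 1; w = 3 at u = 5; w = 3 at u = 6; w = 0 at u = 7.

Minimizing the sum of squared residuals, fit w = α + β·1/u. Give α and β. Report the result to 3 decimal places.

From the data, Σ1 = 5, Σ1/u = 107/210, Σ1/u·1/u = 92089/44100.
And Σw = 9, Σ1/u·w = 41/10.
Eliminating β: (92089/44100)·(row 1) − (107/210)·(row 2) gives (112249/11025)·α = (92089/44100)·9 − (107/210)·(41/10) = 122779/7350, so α = 368337/224498.
Then β = ((41/10) − (107/210)·(368337/224498))/(92089/44100) = 175455/112249.

α = 1.641, β = 1.563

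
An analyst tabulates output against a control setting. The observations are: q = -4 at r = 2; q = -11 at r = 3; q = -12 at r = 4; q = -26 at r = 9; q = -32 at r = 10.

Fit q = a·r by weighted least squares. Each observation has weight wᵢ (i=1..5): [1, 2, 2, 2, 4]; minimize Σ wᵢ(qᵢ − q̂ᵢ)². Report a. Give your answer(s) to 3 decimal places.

From the data, Σwᵢ·r·r = 616.
For XᵀWq: Σwᵢ·r·q = -1918.
XᵀWX·[a]ᵀ = XᵀWq becomes [[616]]·[a]ᵀ = [-1918]ᵀ.
a = (-1918)/616 = -3.11364.

a = -3.114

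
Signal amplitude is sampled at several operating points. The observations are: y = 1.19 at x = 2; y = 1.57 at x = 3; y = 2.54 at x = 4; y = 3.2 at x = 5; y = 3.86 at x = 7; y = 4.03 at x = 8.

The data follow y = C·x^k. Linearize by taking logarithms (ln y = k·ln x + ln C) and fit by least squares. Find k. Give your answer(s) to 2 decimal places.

Linearized form: ln y = k·ln x + ln C. From the 6 transformed points,
Σln x = 8.8128, Σ(ln x)² = 14.3101, Σln y = 5.4648, Σln x·ln y = 9.3069.
Equations: 14.3101·k + 8.8128·ln C = 9.3069;  8.8128·k + 6·ln C = 5.4648.
Solving (det = 8.1947): k = 0.93736, ln C = -0.46601.

k = 0.94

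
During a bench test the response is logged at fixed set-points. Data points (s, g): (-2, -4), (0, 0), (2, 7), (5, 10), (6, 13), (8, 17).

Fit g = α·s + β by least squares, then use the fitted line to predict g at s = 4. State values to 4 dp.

Normal-equation sums: Σs·s = 133, Σs = 19, Σ1 = 6.
And Σs·g = 286, Σg = 43.
det = 133·6 − 19² = 437.
α = (286·6 − 19·43)/437 = 899/437; β = (133·43 − 19·286)/437 = 15/23.
At s = 4: ĝ = (899/437)·(4) + (15/23)·(1) = 3881/437.

ĝ = 8.8810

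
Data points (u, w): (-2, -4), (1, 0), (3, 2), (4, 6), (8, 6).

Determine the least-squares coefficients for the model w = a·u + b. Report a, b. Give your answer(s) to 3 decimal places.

Compute the Gram sums: Σu·u = 94, Σu = 14, Σ1 = 5.
And Σu·w = 86, Σw = 10.
MᵀM·[a, b]ᵀ = Mᵀw becomes [[94, 14]; [14, 5]]·[a, b]ᵀ = [86, 10]ᵀ.
Eliminating b: 5·(row 1) − 14·(row 2) gives 274·a = 5·86 − 14·10 = 290, so a = 145/137.
Then b = (10 − 14·(145/137))/5 = -132/137.

a = 1.058, b = -0.964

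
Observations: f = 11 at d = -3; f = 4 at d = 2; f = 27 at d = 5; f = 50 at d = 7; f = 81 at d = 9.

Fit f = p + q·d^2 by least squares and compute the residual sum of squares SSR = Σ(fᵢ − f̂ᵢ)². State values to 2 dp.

SSR = 3.36

With design matrix X, XᵀX = [[5, 168]; [168, 9684]] and Xᵀf = [173, 9801]ᵀ.
Δ = 5·9684 − 168² = 20196.
p = (173·9684 − 168·9801)/20196 = 47/33; q = (5·9801 − 168·173)/20196 = 391/396.
Residuals: 91/132, -136/99, 353/396, 7/36, -53/132; SSR = 443/132.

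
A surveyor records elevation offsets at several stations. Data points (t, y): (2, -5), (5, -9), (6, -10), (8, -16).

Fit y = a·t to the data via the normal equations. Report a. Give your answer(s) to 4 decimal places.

Forming AᵀA = [[129]] and Aᵀy = [-243]ᵀ gives AᵀA·[a]ᵀ = Aᵀy.
a = (-243)/129 = -1.88372.

a = -1.8837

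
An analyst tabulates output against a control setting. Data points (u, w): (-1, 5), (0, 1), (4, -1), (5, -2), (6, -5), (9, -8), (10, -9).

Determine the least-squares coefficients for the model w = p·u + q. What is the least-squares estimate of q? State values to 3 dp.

Sums needed: Σu·u = 259, Σu = 33, Σ1 = 7.
For Xᵀw: Σu·w = -211, Σw = -19.
Determinant 259·7 − 33² = 724.
p = ((-211)·7 − 33·(-19))/724 = -425/362; q = (259·(-19) − 33·(-211))/724 = 1021/362.

q = 2.820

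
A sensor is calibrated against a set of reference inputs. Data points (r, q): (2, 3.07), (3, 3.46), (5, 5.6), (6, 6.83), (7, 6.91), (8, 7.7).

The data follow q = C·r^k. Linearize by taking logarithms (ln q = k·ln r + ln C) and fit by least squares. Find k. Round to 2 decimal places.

k = 0.72

Taking logs, ln q = k·ln r + ln C, so regress ln q on ln r.
AᵀA = [[15.5987, 9.2183]; [9.2183, 6]], rhs = [16.3624, 9.9812]ᵀ  (here Σln r = 9.2183, Σ(ln r)² = 15.5987, Σln q = 9.9812, Σln r·ln q = 16.3624).
Δ = 15.5987·6 − (9.2183)² = 8.6152; k = (16.3624·6 − 9.2183·9.9812)/8.6152 = 0.71551, ln C = (15.5987·9.9812 − 9.2183·16.3624)/8.6152 = 0.56424.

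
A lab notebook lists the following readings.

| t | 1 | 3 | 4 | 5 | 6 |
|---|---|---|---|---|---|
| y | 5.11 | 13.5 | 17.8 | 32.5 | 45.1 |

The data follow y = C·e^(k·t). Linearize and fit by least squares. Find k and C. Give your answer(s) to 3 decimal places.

k = 0.438, C = 3.374

Let Y = ln y. Fitting Y = k·t + ln C by least squares:
Σt = 19.0000, Σ(t)² = 87.0000, Σln y = 14.4032, Σt·ln y = 61.2156.
Equations: 87.0000·k + 19.0000·ln C = 61.2156;  19.0000·k + 5·ln C = 14.4032.
Δ = 87.0000·5 − (19.0000)² = 74.0000; k = (61.2156·5 − 19.0000·14.4032)/74.0000 = 0.43806, ln C = (87.0000·14.4032 − 19.0000·61.2156)/74.0000 = 1.21600, so C = exp(1.21600) = 3.37365.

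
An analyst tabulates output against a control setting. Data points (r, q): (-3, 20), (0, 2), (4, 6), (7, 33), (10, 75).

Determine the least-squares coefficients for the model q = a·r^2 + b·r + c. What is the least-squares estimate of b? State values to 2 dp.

b = -2.90

Forming MᵀM = [[12738, 1380, 174]; [1380, 174, 18]; [174, 18, 5]] and Mᵀq = [9393, 945, 136]ᵀ gives MᵀM·[a, b, c]ᵀ = Mᵀq.
Solving the 3×3 system (Gaussian elimination) gives a = 15343/14986, b = -43387/14986, c = 14938/7493.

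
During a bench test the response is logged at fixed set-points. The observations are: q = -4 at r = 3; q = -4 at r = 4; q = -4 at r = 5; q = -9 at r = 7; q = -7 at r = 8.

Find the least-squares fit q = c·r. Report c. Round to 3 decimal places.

c = -1.025

Entries of MᵀM: Σr·r = 163.
And Σr·q = -167.
Normal equations: [[163]]·[c]ᵀ = [-167]ᵀ.
c = (-167)/163 = -1.02454.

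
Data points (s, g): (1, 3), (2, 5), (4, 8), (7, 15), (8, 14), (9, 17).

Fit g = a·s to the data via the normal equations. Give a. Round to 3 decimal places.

From the data, Σs·s = 215.
Moment sums: Σs·g = 415.
So XᵀX·[a]ᵀ = Xᵀg: [[215]]·[a]ᵀ = [415]ᵀ.
a = 415/215 = 1.93023.

a = 1.930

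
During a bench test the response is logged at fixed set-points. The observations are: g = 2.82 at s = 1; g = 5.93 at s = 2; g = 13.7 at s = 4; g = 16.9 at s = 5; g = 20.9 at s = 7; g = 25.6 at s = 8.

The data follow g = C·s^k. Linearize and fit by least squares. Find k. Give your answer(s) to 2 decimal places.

Let Y = ln g. Fitting Y = k·ln s + ln C by least squares:
AᵀA = [[13.1032, 7.7142]; [7.7142, 6]], rhs = [22.0705, 14.5438]ᵀ  (here Σln s = 7.7142, Σ(ln s)² = 13.1032, Σln g = 14.5438, Σln s·ln g = 22.0705).
Solving (det = 19.1098): k = 1.05856, ln C = 1.06297.

k = 1.06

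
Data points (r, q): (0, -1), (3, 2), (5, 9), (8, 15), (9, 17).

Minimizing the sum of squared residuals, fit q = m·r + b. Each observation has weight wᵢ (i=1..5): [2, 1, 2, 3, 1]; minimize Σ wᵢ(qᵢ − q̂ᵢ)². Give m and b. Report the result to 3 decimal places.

Setting ∂/∂m … = 0 gives: 332·m + 46·b = 609;  46·m + 9·b = 80.
(Σwᵢ·r·r = 332, Σwᵢ·r = 46, Σwᵢ·1 = 9, Σwᵢ·r·q = 609, Σwᵢ·q = 80.)
Eliminating b: 9·(row 1) − 46·(row 2) gives 872·m = 9·609 − 46·80 = 1801, so m = 1801/872.
Then b = (80 − 46·(1801/872))/9 = -727/436.

m = 2.065, b = -1.667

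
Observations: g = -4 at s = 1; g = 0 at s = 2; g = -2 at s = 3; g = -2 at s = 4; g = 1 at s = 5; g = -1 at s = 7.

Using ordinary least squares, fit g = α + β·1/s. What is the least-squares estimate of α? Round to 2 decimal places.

α = 0.17

Sums needed: Σ1 = 6, Σ1/s = 1019/420, Σ1/s·1/s = 261781/176400.
For Xᵀg: Σg = -8, Σ1/s·g = -1073/210.
So XᵀX·[α, β]ᵀ = Xᵀg: [[6, 1019/420]; [1019/420, 261781/176400]]·[α, β]ᵀ = [-8, -1073/210]ᵀ.
Determinant 6·(261781/176400) − (1019/420)² = 21293/7056.
α = ((-8)·(261781/176400) − (1019/420)·(-1073/210))/(21293/7056) = 92526/532325; β = (6·(-1073/210) − (1019/420)·(-8))/(21293/7056) = -396816/106465.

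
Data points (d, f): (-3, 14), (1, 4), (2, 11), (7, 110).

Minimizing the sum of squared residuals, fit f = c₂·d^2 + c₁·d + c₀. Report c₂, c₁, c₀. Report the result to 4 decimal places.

c₂ = 2.0292, c₁ = 1.4776, c₀ = 0.2049

AᵀA·[c₂, c₁, c₀]ᵀ = Aᵀf reads: 2499·c₂ + 325·c₁ + 63·c₀ = 5564;  325·c₂ + 63·c₁ + 7·c₀ = 754;  63·c₂ + 7·c₁ + 4·c₀ = 139.
Row-reducing yields c₂ = 12317/6070, c₁ = 8969/6070, c₀ = 622/3035.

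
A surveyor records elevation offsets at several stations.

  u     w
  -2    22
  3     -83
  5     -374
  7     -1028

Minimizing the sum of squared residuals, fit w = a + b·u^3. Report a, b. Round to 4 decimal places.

a = -1.5966, b = -2.9910

Normal-equation sums: Σ1 = 4, Σu^3 = 487, Σu^3·u^3 = 134067.
And Σw = -1463, Σu^3·w = -401771.
MᵀM·[a, b]ᵀ = Mᵀw becomes [[4, 487]; [487, 134067]]·[a, b]ᵀ = [-1463, -401771]ᵀ.
Determinant 4·134067 − 487² = 299099.
a = ((-1463)·134067 − 487·(-401771))/299099 = -477544/299099; b = (4·(-401771) − 487·(-1463))/299099 = -894603/299099.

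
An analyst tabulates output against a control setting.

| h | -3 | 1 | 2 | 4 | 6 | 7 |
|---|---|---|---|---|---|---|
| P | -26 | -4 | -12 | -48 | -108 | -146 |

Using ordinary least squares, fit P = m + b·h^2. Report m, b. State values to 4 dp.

m = -0.2260, b = -2.9795

Compute the Gram sums: Σ1 = 6, Σh^2 = 115, Σh^2·h^2 = 4051.
Right-hand side: ΣP = -344, Σh^2·P = -12096.
Determinant 6·4051 − 115² = 11081.
m = ((-344)·4051 − 115·(-12096))/11081 = -2504/11081; b = (6·(-12096) − 115·(-344))/11081 = -33016/11081.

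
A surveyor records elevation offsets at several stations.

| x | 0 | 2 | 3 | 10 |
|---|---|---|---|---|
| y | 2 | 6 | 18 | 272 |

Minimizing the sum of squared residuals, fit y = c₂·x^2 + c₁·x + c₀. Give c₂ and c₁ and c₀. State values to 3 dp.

The normal system MᵀM·[c₂, c₁, c₀]ᵀ = Mᵀy is [[10097, 1035, 113]; [1035, 113, 15]; [113, 15, 4]]·[c₂, c₁, c₀]ᵀ = [27386, 2786, 298]ᵀ.
Row-reducing yields c₂ = 56535/18218, c₁ = -73309/18218, c₀ = 17518/9109.

c₂ = 3.103, c₁ = -4.024, c₀ = 1.923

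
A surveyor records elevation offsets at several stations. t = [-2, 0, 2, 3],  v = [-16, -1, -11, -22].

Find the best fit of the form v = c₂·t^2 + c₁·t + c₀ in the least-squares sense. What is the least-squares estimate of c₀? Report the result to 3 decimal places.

Entries of AᵀA: Σt^2·t^2 = 113, Σt^2·t = 27, Σt^2 = 17, Σt·t = 17, Σt = 3, Σ1 = 4.
Right-hand side: Σt^2·v = -306, Σt·v = -56, Σv = -50.
AᵀA·[c₂, c₁, c₀]ᵀ = Aᵀv becomes [[113, 27, 17]; [27, 17, 3]; [17, 3, 4]]·[c₂, c₁, c₀]ᵀ = [-306, -56, -50]ᵀ.
Inverting the 3×3 Gram matrix, [c₂, c₁, c₀]ᵀ = [-2231/796, 1157/796, -334/199]ᵀ.

c₀ = -1.678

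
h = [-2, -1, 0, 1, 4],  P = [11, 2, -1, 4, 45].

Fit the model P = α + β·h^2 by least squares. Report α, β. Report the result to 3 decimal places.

From the data, Σ1 = 5, Σh^2 = 22, Σh^2·h^2 = 274.
Moment sums: ΣP = 61, Σh^2·P = 770.
AᵀA·[α, β]ᵀ = AᵀP becomes [[5, 22]; [22, 274]]·[α, β]ᵀ = [61, 770]ᵀ.
Eliminating β: 274·(row 1) − 22·(row 2) gives 886·α = 274·61 − 22·770 = -226, so α = -113/443.
Then β = (770 − 22·(-113/443))/274 = 1254/443.

α = -0.255, β = 2.831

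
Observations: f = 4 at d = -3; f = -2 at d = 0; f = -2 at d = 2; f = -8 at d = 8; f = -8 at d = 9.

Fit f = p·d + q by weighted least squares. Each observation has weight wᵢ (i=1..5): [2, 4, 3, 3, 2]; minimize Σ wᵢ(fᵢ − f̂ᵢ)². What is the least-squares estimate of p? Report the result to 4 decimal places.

Sums needed: Σwᵢ·d·d = 384, Σwᵢ·d = 42, Σwᵢ·1 = 14.
Moment sums: Σwᵢ·d·f = -372, Σwᵢ·f = -46.
Normal equations: [[384, 42]; [42, 14]]·[p, q]ᵀ = [-372, -46]ᵀ.
det = 384·14 − 42² = 3612.
p = ((-372)·14 − 42·(-46))/3612 = -39/43; q = (384·(-46) − 42·(-372))/3612 = -170/301.

p = -0.9070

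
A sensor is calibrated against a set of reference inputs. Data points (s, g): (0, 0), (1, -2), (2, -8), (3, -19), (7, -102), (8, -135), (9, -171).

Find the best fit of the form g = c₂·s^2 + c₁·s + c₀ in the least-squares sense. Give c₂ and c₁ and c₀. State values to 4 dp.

c₂ = -2.1454, c₁ = 0.3518, c₀ = -0.1869

From the data, Σs^2·s^2 = 13156, Σs^2·s = 1620, Σs^2 = 208, Σs·s = 208, Σs = 30, Σ1 = 7.
Right-hand side: Σs^2·g = -27694, Σs·g = -3408, Σg = -437.
Row-reducing yields c₂ = -10903/5082, c₁ = 298/847, c₀ = -475/2541.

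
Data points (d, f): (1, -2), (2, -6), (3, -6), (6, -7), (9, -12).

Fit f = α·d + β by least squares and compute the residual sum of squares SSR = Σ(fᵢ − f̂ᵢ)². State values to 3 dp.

Normal-equation sums: Σd·d = 131, Σd = 21, Σ1 = 5.
And Σd·f = -182, Σf = -33.
So XᵀX·[α, β]ᵀ = Xᵀf: [[131, 21]; [21, 5]]·[α, β]ᵀ = [-182, -33]ᵀ.
Eliminating β: 5·(row 1) − 21·(row 2) gives 214·α = 5·(-182) − 21·(-33) = -217, so α = -217/214.
Then β = ((-33) − 21·(-217/214))/5 = -501/214.
Residuals: 145/107, -349/214, -66/107, 305/214, -57/107; SSR = 1539/214.

SSR = 7.192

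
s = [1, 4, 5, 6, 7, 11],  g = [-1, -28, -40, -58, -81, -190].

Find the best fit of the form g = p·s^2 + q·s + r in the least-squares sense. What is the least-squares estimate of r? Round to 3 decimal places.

Normal-equation sums: Σs^2·s^2 = 19220, Σs^2·s = 2080, Σs^2 = 248, Σs·s = 248, Σs = 34, Σ1 = 6.
Right-hand side: Σs^2·g = -30496, Σs·g = -3318, Σg = -398.
Inverting the 3×3 Gram matrix, [p, q, r]ᵀ = [-22586/15423, -20810/15423, 9473/5141]ᵀ.

r = 1.843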